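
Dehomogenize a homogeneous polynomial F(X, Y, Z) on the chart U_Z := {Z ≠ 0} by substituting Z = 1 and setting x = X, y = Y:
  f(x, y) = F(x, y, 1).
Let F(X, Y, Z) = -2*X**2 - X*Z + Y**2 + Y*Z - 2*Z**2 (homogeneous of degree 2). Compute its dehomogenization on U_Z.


f(x, y) = -2*x**2 - x + y**2 + y - 2

On U_Z we set Z = 1. Each monomial c·X^i·Y^j·Z^k in F becomes c·x^i·y^j·1^k = c·x^i·y^j.
Substituting Z = 1: F(X, Y, 1) = -2*x**2 - x + y**2 + y - 2.
Note: deg(f) ≤ deg(F) = 2; strict inequality happens when F is divisible by Z (lost terms).


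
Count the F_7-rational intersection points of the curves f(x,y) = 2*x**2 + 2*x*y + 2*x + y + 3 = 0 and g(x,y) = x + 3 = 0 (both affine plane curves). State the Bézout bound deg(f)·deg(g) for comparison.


Common zeros: {(4, 3)}; count = 1; Bézout bound = 2.

deg(f) = 2, deg(g) = 1, so Bézout bound = 2.
Scan x ∈ F_7. For each x, list the y ∈ F_7 with f(x, y) ≡ 0 and those with g(x, y) ≡ 0 (mod 7); the common zeros in that column are the intersection.
  x = 0: f ≡ 0 at y ∈ {4}; g ≡ 0 at y ∈ ∅; common: ∅.
  x = 1: f ≡ 0 at y ∈ {0}; g ≡ 0 at y ∈ ∅; common: ∅.
  x = 2: f ≡ 0 at y ∈ {4}; g ≡ 0 at y ∈ ∅; common: ∅.
  x = 3: f ≡ 0 at y ∈ ∅; g ≡ 0 at y ∈ ∅; common: ∅.
  x = 4: f ≡ 0 at y ∈ {3}; g ≡ 0 at y ∈ {0, 1, 2, 3, 4, 5, 6}; common: {3}.
  x = 5: f ≡ 0 at y ∈ {0}; g ≡ 0 at y ∈ ∅; common: ∅.
  x = 6: f ≡ 0 at y ∈ {3}; g ≡ 0 at y ∈ ∅; common: ∅.
Collecting: common zeros = {(4, 3)}, so the count is 1.
Comparison with the Bézout bound: 1 ≤ 2 = deg(f)·deg(g), as expected for curves with no common component (the affine F_7-count falls short of the bound because intersections may lie at infinity, over extension fields, or carry multiplicity).


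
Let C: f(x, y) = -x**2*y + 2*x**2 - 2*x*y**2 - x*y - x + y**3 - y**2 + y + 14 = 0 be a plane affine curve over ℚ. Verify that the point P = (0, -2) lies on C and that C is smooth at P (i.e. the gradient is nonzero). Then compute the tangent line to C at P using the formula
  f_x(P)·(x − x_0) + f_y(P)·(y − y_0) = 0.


Tangent line at P: -7*x + 17*y + 34 = 0.

Step 1: f(0, -2) = 0, so P lies on C.
Step 2: partial derivatives
  f_x(x, y) = -2*x*y + 4*x - 2*y**2 - y - 1, f_y(x, y) = -x**2 - 4*x*y - x + 3*y**2 - 2*y + 1.
  f_x(P) = -7, f_y(P) = 17 (gradient nonzero, so P is smooth).
Step 3: tangent line at P: -7·(x − 0) + 17·(y − -2) = 0.
Expanding: -7*x + 17*y + 34 = 0.


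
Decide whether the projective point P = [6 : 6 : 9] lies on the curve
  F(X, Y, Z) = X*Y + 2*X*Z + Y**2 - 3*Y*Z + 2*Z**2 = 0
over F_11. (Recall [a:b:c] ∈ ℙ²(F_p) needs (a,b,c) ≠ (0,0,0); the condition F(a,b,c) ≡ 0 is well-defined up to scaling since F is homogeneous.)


F(6,6,9) ≡ 4 (mod 11); P is NOT on the curve.

Evaluate F(6, 6, 9) term-by-term (mod 11).
  X*Y ↦ 1·6·6·1 = 36
  2*X*Z ↦ 2·6·1·9 = 108
  Y**2 ↦ 1·1·36·1 = 36
  -3*Y*Z ↦ -3·1·6·9 = -162
  2*Z**2 ↦ 2·1·1·81 = 162
Sum: F(6, 6, 9) = (36) + (108) + (36) + (-162) + (162) = 180.
Reducing mod 11: 180 ≡ 4 (mod 11).
Since F(a, b, c) ≡ 4 ≠ 0 (mod 11), P does NOT lie on the curve.


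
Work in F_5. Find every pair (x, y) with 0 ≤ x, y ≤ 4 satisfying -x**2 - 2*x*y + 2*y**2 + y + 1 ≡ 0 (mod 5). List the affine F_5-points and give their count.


Affine F_5-points: {(1, 0), (1, 3), (3, 2), (3, 3), (4, 0), (4, 1)}; count = 6.

For each of the 25 pairs (x, y) ∈ F_5², evaluate f(x, y) mod 5. Record the zeros.
  x = 0: [0↦1, 1↦4, 2↦1, 3↦2, 4↦2]  zeros at y ∈ ∅
  x = 1: [0↦0, 1↦1, 2↦1, 3↦0, 4↦3]  zeros at y ∈ {0, 3}
  x = 2: [0↦2, 1↦1, 2↦4, 3↦1, 4↦2]  zeros at y ∈ ∅
  x = 3: [0↦2, 1↦4, 2↦0, 3↦0, 4↦4]  zeros at y ∈ {2, 3}
  x = 4: [0↦0, 1↦0, 2↦4, 3↦2, 4↦4]  zeros at y ∈ {0, 1}
Collecting zeros: affine points = {(1, 0), (1, 3), (3, 2), (3, 3), (4, 0), (4, 1)}.
Total count |C(F_5)_aff| = 6.


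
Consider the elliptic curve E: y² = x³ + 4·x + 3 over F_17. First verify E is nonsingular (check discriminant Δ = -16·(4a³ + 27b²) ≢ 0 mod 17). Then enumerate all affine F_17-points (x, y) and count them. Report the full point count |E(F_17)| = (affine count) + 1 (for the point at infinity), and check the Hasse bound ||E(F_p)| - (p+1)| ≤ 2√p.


Affine points = {(1, 5), (1, 12), (2, 6), (2, 11), (3, 5), (3, 12), (4, 7), (4, 10), (7, 0), (11, 1), (11, 16), (13, 5), (13, 12), (14, 7), (14, 10), (15, 2), (15, 15), (16, 7), (16, 10)}; affine count = 19; |E(F_17)| = 20.

Discriminant check: Δ ∝ 4a³ + 27b² = 4·4³ + 27·3² = 4·64 + 27·9 ≡ 6 (mod 17). Nonzero ⇒ E is nonsingular.
For each x ∈ F_17, compute rhs = x³ + 4·x + 3 mod 17, then count y ∈ F_17 with y² ≡ rhs.
  x = 0: rhs = 3, matching y values: none (0 points).
  x = 1: rhs = 8, matching y values: 5, 12 (2 points).
  x = 2: rhs = 2, matching y values: 6, 11 (2 points).
  x = 3: rhs = 8, matching y values: 5, 12 (2 points).
  x = 4: rhs = 15, matching y values: 7, 10 (2 points).
  x = 5: rhs = 12, matching y values: none (0 points).
  x = 6: rhs = 5, matching y values: none (0 points).
  x = 7: rhs = 0, matching y values: 0 (1 points).
  x = 8: rhs = 3, matching y values: none (0 points).
  x = 9: rhs = 3, matching y values: none (0 points).
  x = 10: rhs = 6, matching y values: none (0 points).
  x = 11: rhs = 1, matching y values: 1, 16 (2 points).
  x = 12: rhs = 11, matching y values: none (0 points).
  x = 13: rhs = 8, matching y values: 5, 12 (2 points).
  x = 14: rhs = 15, matching y values: 7, 10 (2 points).
  x = 15: rhs = 4, matching y values: 2, 15 (2 points).
  x = 16: rhs = 15, matching y values: 7, 10 (2 points).
Total affine count: 19.
Full point count |E(F_17)| = 19 + 1 = 20.
Hasse bound: |20 − (17+1)| = |2| = 2 ≤ 2√17 ≈ 8.2462 ✓.


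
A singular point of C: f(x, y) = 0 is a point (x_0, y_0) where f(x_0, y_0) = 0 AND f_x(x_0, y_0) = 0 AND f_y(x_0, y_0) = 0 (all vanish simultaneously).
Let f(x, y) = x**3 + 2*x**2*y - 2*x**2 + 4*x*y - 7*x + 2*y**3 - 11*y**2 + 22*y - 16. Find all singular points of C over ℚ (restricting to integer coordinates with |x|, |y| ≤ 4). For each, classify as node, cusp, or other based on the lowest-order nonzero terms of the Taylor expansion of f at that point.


Singular points: {(-1, 2)}; classification: node.

Compute partial derivatives:
  f_x = 3*x**2 + 4*x*y - 4*x + 4*y - 7.
  f_y = 2*x**2 + 4*x + 6*y**2 - 22*y + 22.
Scan x_0 ∈ {−4, ..., 4}. For each x_0, f_y(x_0, y) is a polynomial in y; find its integer roots y ∈ {−4, ..., 4}, then test f_x and f at those candidates.
  x = -4: f_y(-4, y) = 6*y**2 - 22*y + 38; no integer root y with |y| ≤ 4.
  x = -3: f_y(-3, y) = 6*y**2 - 22*y + 28; no integer root y with |y| ≤ 4.
  x = -2: f_y(-2, y) = 6*y**2 - 22*y + 22; no integer root y with |y| ≤ 4.
  x = -1: f_y(-1, y) = 6*y**2 - 22*y + 20; vanishes at y ∈ {2}. (-1, 2): f_x = 0, f = 0 — SINGULAR.
  x = 0: f_y(0, y) = 6*y**2 - 22*y + 22; no integer root y with |y| ≤ 4.
  x = 1: f_y(1, y) = 6*y**2 - 22*y + 28; no integer root y with |y| ≤ 4.
  x = 2: f_y(2, y) = 6*y**2 - 22*y + 38; no integer root y with |y| ≤ 4.
  x = 3: f_y(3, y) = 6*y**2 - 22*y + 52; no integer root y with |y| ≤ 4.
  x = 4: f_y(4, y) = 6*y**2 - 22*y + 70; no integer root y with |y| ≤ 4.
Only singular point on the grid: (-1, 2).
Classify: substitute x = -1 + u, y = 2 + v and expand: f = u**3 + 2*u**2*v - u**2 + 2*v**3 + v**2.
No constant or linear terms (consistent with a singular point). Quadratic part: -u**2 + v**2. Cubic part: u**3 + 2*u**2*v + 2*v**3.
The quadratic part v**2 - u**2 = (v − u)(v + u) splits into two distinct linear factors, so there are two distinct tangent lines y − 2 = ±(x − -1) — this is a node (ordinary double point).
Classification: node.


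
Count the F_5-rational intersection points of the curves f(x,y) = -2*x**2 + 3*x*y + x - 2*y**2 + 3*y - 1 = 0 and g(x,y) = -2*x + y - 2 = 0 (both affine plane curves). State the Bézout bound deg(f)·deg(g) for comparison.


Common zeros: {(1, 4), (2, 1)}; count = 2; Bézout bound = 2.

deg(f) = 2, deg(g) = 1, so Bézout bound = 2.
Scan x ∈ F_5. For each x, list the y ∈ F_5 with f(x, y) ≡ 0 and those with g(x, y) ≡ 0 (mod 5); the common zeros in that column are the intersection.
  x = 0: f ≡ 0 at y ∈ {1, 3}; g ≡ 0 at y ∈ {2}; common: ∅.
  x = 1: f ≡ 0 at y ∈ {4}; g ≡ 0 at y ∈ {4}; common: {4}.
  x = 2: f ≡ 0 at y ∈ {1}; g ≡ 0 at y ∈ {1}; common: {1}.
  x = 3: f ≡ 0 at y ∈ {2, 4}; g ≡ 0 at y ∈ {3}; common: ∅.
  x = 4: f ≡ 0 at y ∈ ∅; g ≡ 0 at y ∈ {0}; common: ∅.
Collecting: common zeros = {(1, 4), (2, 1)}, so the count is 2.
Comparison with the Bézout bound: 2 ≤ 2 = deg(f)·deg(g), as expected for curves with no common component (the bound is attained).


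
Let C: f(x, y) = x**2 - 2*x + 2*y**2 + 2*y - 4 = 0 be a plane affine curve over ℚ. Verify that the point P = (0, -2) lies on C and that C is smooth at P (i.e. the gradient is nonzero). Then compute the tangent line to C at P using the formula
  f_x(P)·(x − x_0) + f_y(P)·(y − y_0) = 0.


Tangent line at P: -2*x - 6*y - 12 = 0.

Step 1: f(0, -2) = 0, so P lies on C.
Step 2: partial derivatives
  f_x(x, y) = 2*x - 2, f_y(x, y) = 4*y + 2.
  f_x(P) = -2, f_y(P) = -6 (gradient nonzero, so P is smooth).
Step 3: tangent line at P: -2·(x − 0) + -6·(y − -2) = 0.
Expanding: -2*x - 6*y - 12 = 0.


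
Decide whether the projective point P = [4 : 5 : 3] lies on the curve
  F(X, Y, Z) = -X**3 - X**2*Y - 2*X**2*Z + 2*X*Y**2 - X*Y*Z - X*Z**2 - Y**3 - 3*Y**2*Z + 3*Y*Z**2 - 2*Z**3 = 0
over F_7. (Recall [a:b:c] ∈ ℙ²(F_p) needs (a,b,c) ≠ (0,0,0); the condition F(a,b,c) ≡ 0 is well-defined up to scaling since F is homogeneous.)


F(4,5,3) ≡ 1 (mod 7); P is NOT on the curve.

Evaluate F(4, 5, 3) term-by-term (mod 7).
  -X**3 ↦ -1·64·1·1 = -64
  -X**2*Y ↦ -1·16·5·1 = -80
  -2*X**2*Z ↦ -2·16·1·3 = -96
  2*X*Y**2 ↦ 2·4·25·1 = 200
  -X*Y*Z ↦ -1·4·5·3 = -60
  -X*Z**2 ↦ -1·4·1·9 = -36
  -Y**3 ↦ -1·1·125·1 = -125
  -3*Y**2*Z ↦ -3·1·25·3 = -225
  3*Y*Z**2 ↦ 3·1·5·9 = 135
  -2*Z**3 ↦ -2·1·1·27 = -54
Sum: F(4, 5, 3) = (-64) + (-80) + (-96) + (200) + (-60) + (-36) + (-125) + (-225) + (135) + (-54) = -405.
Reducing mod 7: -405 ≡ 1 (mod 7).
Since F(a, b, c) ≡ 1 ≠ 0 (mod 7), P does NOT lie on the curve.


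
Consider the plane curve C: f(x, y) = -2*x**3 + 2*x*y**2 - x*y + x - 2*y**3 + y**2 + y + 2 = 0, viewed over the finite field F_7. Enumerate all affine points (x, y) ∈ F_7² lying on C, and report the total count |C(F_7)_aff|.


Affine F_7-points: {(3, 0), (5, 1), (5, 3), (5, 5), (6, 4)}; count = 5.

For each of the 49 pairs (x, y) ∈ F_7², evaluate f(x, y) mod 7. Record the zeros.
  x = 0: [0↦2, 1↦2, 2↦6, 3↦2, 4↦6, 5↦6, 6↦4]  zeros at y ∈ ∅
  x = 1: [0↦1, 1↦2, 2↦4, 3↦2, 4↦5, 5↦1, 6↦6]  zeros at y ∈ ∅
  x = 2: [0↦2, 1↦4, 2↦4, 3↦4, 4↦6, 5↦5, 6↦3]  zeros at y ∈ ∅
  x = 3: [0↦0, 1↦3, 2↦1, 3↦3, 4↦4, 5↦6, 6↦4]  zeros at y ∈ {0}
  x = 4: [0↦4, 1↦1, 2↦4, 3↦1, 4↦1, 5↦6, 6↦4]  zeros at y ∈ ∅
  x = 5: [0↦2, 1↦0, 2↦1, 3↦0, 4↦6, 5↦0, 6↦5]  zeros at y ∈ {1, 3, 5}
  x = 6: [0↦3, 1↦2, 2↦1, 3↦2, 4↦0, 5↦4, 6↦2]  zeros at y ∈ {4}
Collecting zeros: affine points = {(3, 0), (5, 1), (5, 3), (5, 5), (6, 4)}.
Total count |C(F_7)_aff| = 5.


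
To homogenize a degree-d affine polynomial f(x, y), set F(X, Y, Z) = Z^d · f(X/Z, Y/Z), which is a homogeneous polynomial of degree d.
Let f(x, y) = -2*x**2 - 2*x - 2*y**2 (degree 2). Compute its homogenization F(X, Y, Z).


F(X, Y, Z) = -2*X**2 - 2*X*Z - 2*Y**2

deg(f) = 2.
Substitute x = X/Z, y = Y/Z into f, then multiply by Z^2.
  monomial -2·x^2·y^0 ↦ -2·X^2·Y^0·Z^0.
  monomial -2·x^1·y^0 ↦ -2·X^1·Y^0·Z^1.
  monomial -2·x^0·y^2 ↦ -2·X^0·Y^2·Z^0.
Collecting: F(X, Y, Z) = -2*X**2 - 2*X*Z - 2*Y**2.


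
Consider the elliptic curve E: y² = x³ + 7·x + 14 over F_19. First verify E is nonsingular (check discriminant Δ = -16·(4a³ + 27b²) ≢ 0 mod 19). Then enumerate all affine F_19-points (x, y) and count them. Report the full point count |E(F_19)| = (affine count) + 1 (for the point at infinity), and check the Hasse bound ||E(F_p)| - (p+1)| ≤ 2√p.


Affine points = {(2, 6), (2, 13), (3, 9), (3, 10), (4, 7), (4, 12), (6, 5), (6, 14), (7, 8), (7, 11), (10, 1), (10, 18), (11, 4), (11, 15), (14, 5), (14, 14), (15, 6), (15, 13), (16, 2), (16, 17), (17, 7), (17, 12), (18, 5), (18, 14)}; affine count = 24; |E(F_19)| = 25.

Discriminant check: Δ ∝ 4a³ + 27b² = 4·7³ + 27·14² = 4·343 + 27·196 ≡ 14 (mod 19). Nonzero ⇒ E is nonsingular.
For each x ∈ F_19, compute rhs = x³ + 7·x + 14 mod 19, then count y ∈ F_19 with y² ≡ rhs.
  x = 0: rhs = 14, matching y values: none (0 points).
  x = 1: rhs = 3, matching y values: none (0 points).
  x = 2: rhs = 17, matching y values: 6, 13 (2 points).
  x = 3: rhs = 5, matching y values: 9, 10 (2 points).
  x = 4: rhs = 11, matching y values: 7, 12 (2 points).
  x = 5: rhs = 3, matching y values: none (0 points).
  x = 6: rhs = 6, matching y values: 5, 14 (2 points).
  x = 7: rhs = 7, matching y values: 8, 11 (2 points).
  x = 8: rhs = 12, matching y values: none (0 points).
  x = 9: rhs = 8, matching y values: none (0 points).
  x = 10: rhs = 1, matching y values: 1, 18 (2 points).
  x = 11: rhs = 16, matching y values: 4, 15 (2 points).
  x = 12: rhs = 2, matching y values: none (0 points).
  x = 13: rhs = 3, matching y values: none (0 points).
  x = 14: rhs = 6, matching y values: 5, 14 (2 points).
  x = 15: rhs = 17, matching y values: 6, 13 (2 points).
  x = 16: rhs = 4, matching y values: 2, 17 (2 points).
  x = 17: rhs = 11, matching y values: 7, 12 (2 points).
  x = 18: rhs = 6, matching y values: 5, 14 (2 points).
Total affine count: 24.
Full point count |E(F_19)| = 24 + 1 = 25.
Hasse bound: |25 − (19+1)| = |5| = 5 ≤ 2√19 ≈ 8.7178 ✓.


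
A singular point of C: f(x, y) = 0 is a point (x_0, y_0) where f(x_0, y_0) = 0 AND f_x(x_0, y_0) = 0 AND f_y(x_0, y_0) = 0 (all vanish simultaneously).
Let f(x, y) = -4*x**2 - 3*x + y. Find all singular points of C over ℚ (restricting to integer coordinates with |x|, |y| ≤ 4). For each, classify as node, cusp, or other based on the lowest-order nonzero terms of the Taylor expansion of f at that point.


No singular points in the scanned grid; C is smooth there.

Compute partial derivatives:
  f_x = -8*x - 3.
  f_y = 1.
f_y = 1 is a nonzero constant, so f_y never vanishes: no point (x, y) can satisfy f = f_x = f_y = 0. In particular no (x, y) ∈ {−4, ..., 4}² is singular; the curve is smooth.


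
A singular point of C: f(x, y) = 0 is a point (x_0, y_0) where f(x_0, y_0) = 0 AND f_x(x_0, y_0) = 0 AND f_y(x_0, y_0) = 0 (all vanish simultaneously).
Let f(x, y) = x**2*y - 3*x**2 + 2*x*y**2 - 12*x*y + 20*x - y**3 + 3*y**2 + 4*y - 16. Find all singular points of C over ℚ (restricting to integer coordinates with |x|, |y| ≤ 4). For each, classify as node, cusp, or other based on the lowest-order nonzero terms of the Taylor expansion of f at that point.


Singular points: {(2, 2)}; classification: node.

Compute partial derivatives:
  f_x = 2*x*y - 6*x + 2*y**2 - 12*y + 20.
  f_y = x**2 + 4*x*y - 12*x - 3*y**2 + 6*y + 4.
Scan x_0 ∈ {−4, ..., 4}. For each x_0, f_y(x_0, y) is a polynomial in y; find its integer roots y ∈ {−4, ..., 4}, then test f_x and f at those candidates.
  x = -4: f_y(-4, y) = -3*y**2 - 10*y + 68; no integer root y with |y| ≤ 4.
  x = -3: f_y(-3, y) = -3*y**2 - 6*y + 49; no integer root y with |y| ≤ 4.
  x = -2: f_y(-2, y) = -3*y**2 - 2*y + 32; no integer root y with |y| ≤ 4.
  x = -1: f_y(-1, y) = -3*y**2 + 2*y + 17; no integer root y with |y| ≤ 4.
  x = 0: f_y(0, y) = -3*y**2 + 6*y + 4; no integer root y with |y| ≤ 4.
  x = 1: f_y(1, y) = -3*y**2 + 10*y - 7; vanishes at y ∈ {1}. (1, 1): f_x = 6 ≠ 0.
  x = 2: f_y(2, y) = -3*y**2 + 14*y - 16; vanishes at y ∈ {2}. (2, 2): f_x = 0, f = 0 — SINGULAR.
  x = 3: f_y(3, y) = -3*y**2 + 18*y - 23; no integer root y with |y| ≤ 4.
  x = 4: f_y(4, y) = -3*y**2 + 22*y - 28; no integer root y with |y| ≤ 4.
Only singular point on the grid: (2, 2).
Classify: substitute x = 2 + u, y = 2 + v and expand: f = u**2*v - u**2 + 2*u*v**2 - v**3 + v**2.
No constant or linear terms (consistent with a singular point). Quadratic part: -u**2 + v**2. Cubic part: u**2*v + 2*u*v**2 - v**3.
The quadratic part v**2 - u**2 = (v − u)(v + u) splits into two distinct linear factors, so there are two distinct tangent lines y − 2 = ±(x − 2) — this is a node (ordinary double point).
Classification: node.


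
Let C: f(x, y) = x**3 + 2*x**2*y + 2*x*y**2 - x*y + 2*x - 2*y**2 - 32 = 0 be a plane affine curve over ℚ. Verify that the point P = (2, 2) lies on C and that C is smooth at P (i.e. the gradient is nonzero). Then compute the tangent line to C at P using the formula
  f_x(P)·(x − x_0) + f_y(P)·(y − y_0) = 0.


Tangent line at P: 36*x + 14*y - 100 = 0.

Step 1: f(2, 2) = 0, so P lies on C.
Step 2: partial derivatives
  f_x(x, y) = 3*x**2 + 4*x*y + 2*y**2 - y + 2, f_y(x, y) = 2*x**2 + 4*x*y - x - 4*y.
  f_x(P) = 36, f_y(P) = 14 (gradient nonzero, so P is smooth).
Step 3: tangent line at P: 36·(x − 2) + 14·(y − 2) = 0.
Expanding: 36*x + 14*y - 100 = 0.


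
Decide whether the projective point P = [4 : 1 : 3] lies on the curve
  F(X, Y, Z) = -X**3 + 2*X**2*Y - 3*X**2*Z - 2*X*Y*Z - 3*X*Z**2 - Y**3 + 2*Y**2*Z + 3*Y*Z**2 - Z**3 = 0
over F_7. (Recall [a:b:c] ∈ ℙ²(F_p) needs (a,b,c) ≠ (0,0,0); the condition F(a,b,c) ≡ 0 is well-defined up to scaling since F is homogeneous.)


F(4,1,3) ≡ 5 (mod 7); P is NOT on the curve.

Evaluate F(4, 1, 3) term-by-term (mod 7).
  -X**3 ↦ -1·64·1·1 = -64
  2*X**2*Y ↦ 2·16·1·1 = 32
  -3*X**2*Z ↦ -3·16·1·3 = -144
  -2*X*Y*Z ↦ -2·4·1·3 = -24
  -3*X*Z**2 ↦ -3·4·1·9 = -108
  -Y**3 ↦ -1·1·1·1 = -1
  2*Y**2*Z ↦ 2·1·1·3 = 6
  3*Y*Z**2 ↦ 3·1·1·9 = 27
  -Z**3 ↦ -1·1·1·27 = -27
Sum: F(4, 1, 3) = (-64) + (32) + (-144) + (-24) + (-108) + (-1) + (6) + (27) + (-27) = -303.
Reducing mod 7: -303 ≡ 5 (mod 7).
Since F(a, b, c) ≡ 5 ≠ 0 (mod 7), P does NOT lie on the curve.


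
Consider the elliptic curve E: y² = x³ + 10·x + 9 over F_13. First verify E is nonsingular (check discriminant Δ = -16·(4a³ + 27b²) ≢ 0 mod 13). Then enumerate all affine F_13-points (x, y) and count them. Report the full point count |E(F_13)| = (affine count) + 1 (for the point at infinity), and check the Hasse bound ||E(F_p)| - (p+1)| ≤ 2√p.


Affine points = {(0, 3), (0, 10), (3, 1), (3, 12), (4, 3), (4, 10), (6, 5), (6, 8), (8, 4), (8, 9), (9, 3), (9, 10), (10, 2), (10, 11)}; affine count = 14; |E(F_13)| = 15.

Discriminant check: Δ ∝ 4a³ + 27b² = 4·10³ + 27·9² = 4·1000 + 27·81 ≡ 12 (mod 13). Nonzero ⇒ E is nonsingular.
For each x ∈ F_13, compute rhs = x³ + 10·x + 9 mod 13, then count y ∈ F_13 with y² ≡ rhs.
  x = 0: rhs = 9, matching y values: 3, 10 (2 points).
  x = 1: rhs = 7, matching y values: none (0 points).
  x = 2: rhs = 11, matching y values: none (0 points).
  x = 3: rhs = 1, matching y values: 1, 12 (2 points).
  x = 4: rhs = 9, matching y values: 3, 10 (2 points).
  x = 5: rhs = 2, matching y values: none (0 points).
  x = 6: rhs = 12, matching y values: 5, 8 (2 points).
  x = 7: rhs = 6, matching y values: none (0 points).
  x = 8: rhs = 3, matching y values: 4, 9 (2 points).
  x = 9: rhs = 9, matching y values: 3, 10 (2 points).
  x = 10: rhs = 4, matching y values: 2, 11 (2 points).
  x = 11: rhs = 7, matching y values: none (0 points).
  x = 12: rhs = 11, matching y values: none (0 points).
Total affine count: 14.
Full point count |E(F_13)| = 14 + 1 = 15.
Hasse bound: |15 − (13+1)| = |1| = 1 ≤ 2√13 ≈ 7.2111 ✓.


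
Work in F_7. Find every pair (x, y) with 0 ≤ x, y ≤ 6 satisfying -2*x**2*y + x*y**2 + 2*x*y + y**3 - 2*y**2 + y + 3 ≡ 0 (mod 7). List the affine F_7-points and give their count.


Affine F_7-points: {(1, 6), (2, 3), (3, 2), (3, 5), (3, 6), (4, 3), (4, 4), (4, 5), (6, 2), (6, 4)}; count = 10.

For each of the 49 pairs (x, y) ∈ F_7², evaluate f(x, y) mod 7. Record the zeros.
  x = 0: [0↦3, 1↦3, 2↦5, 3↦1, 4↦4, 5↦6, 6↦6]  zeros at y ∈ ∅
  x = 1: [0↦3, 1↦4, 2↦2, 3↦3, 4↦6, 5↦3, 6↦0]  zeros at y ∈ {6}
  x = 2: [0↦3, 1↦1, 2↦5, 3↦0, 4↦6, 5↦1, 6↦5]  zeros at y ∈ {3}
  x = 3: [0↦3, 1↦1, 2↦0, 3↦6, 4↦4, 5↦0, 6↦0]  zeros at y ∈ {2, 5, 6}
  x = 4: [0↦3, 1↦4, 2↦1, 3↦0, 4↦0, 5↦0, 6↦6]  zeros at y ∈ {3, 4, 5}
  x = 5: [0↦3, 1↦3, 2↦1, 3↦3, 4↦1, 5↦1, 6↦2]  zeros at y ∈ ∅
  x = 6: [0↦3, 1↦5, 2↦0, 3↦1, 4↦0, 5↦3, 6↦2]  zeros at y ∈ {2, 4}
Collecting zeros: affine points = {(1, 6), (2, 3), (3, 2), (3, 5), (3, 6), (4, 3), (4, 4), (4, 5), (6, 2), (6, 4)}.
Total count |C(F_7)_aff| = 10.


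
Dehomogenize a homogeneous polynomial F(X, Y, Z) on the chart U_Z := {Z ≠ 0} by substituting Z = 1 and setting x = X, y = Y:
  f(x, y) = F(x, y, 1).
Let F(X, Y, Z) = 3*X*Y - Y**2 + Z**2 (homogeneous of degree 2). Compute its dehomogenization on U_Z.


f(x, y) = 3*x*y - y**2 + 1

On U_Z we set Z = 1. Each monomial c·X^i·Y^j·Z^k in F becomes c·x^i·y^j·1^k = c·x^i·y^j.
Substituting Z = 1: F(X, Y, 1) = 3*x*y - y**2 + 1.
Note: deg(f) ≤ deg(F) = 2; strict inequality happens when F is divisible by Z (lost terms).


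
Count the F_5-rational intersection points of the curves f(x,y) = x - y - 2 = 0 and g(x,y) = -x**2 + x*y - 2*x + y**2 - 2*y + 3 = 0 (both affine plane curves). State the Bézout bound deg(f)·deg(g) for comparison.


Common zeros: {(2, 0), (3, 1)}; count = 2; Bézout bound = 2.

deg(f) = 1, deg(g) = 2, so Bézout bound = 2.
Scan x ∈ F_5. For each x, list the y ∈ F_5 with f(x, y) ≡ 0 and those with g(x, y) ≡ 0 (mod 5); the common zeros in that column are the intersection.
  x = 0: f ≡ 0 at y ∈ {3}; g ≡ 0 at y ∈ ∅; common: ∅.
  x = 1: f ≡ 0 at y ∈ {4}; g ≡ 0 at y ∈ {0, 1}; common: ∅.
  x = 2: f ≡ 0 at y ∈ {0}; g ≡ 0 at y ∈ {0}; common: {0}.
  x = 3: f ≡ 0 at y ∈ {1}; g ≡ 0 at y ∈ {1, 3}; common: {1}.
  x = 4: f ≡ 0 at y ∈ {2}; g ≡ 0 at y ∈ ∅; common: ∅.
Collecting: common zeros = {(2, 0), (3, 1)}, so the count is 2.
Comparison with the Bézout bound: 2 ≤ 2 = deg(f)·deg(g), as expected for curves with no common component (the bound is attained).


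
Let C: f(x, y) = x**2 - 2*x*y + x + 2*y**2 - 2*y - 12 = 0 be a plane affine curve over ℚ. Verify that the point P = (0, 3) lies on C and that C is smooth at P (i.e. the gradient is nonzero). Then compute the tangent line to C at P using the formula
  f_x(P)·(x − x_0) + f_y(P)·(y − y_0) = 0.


Tangent line at P: -5*x + 10*y - 30 = 0.

Step 1: f(0, 3) = 0, so P lies on C.
Step 2: partial derivatives
  f_x(x, y) = 2*x - 2*y + 1, f_y(x, y) = -2*x + 4*y - 2.
  f_x(P) = -5, f_y(P) = 10 (gradient nonzero, so P is smooth).
Step 3: tangent line at P: -5·(x − 0) + 10·(y − 3) = 0.
Expanding: -5*x + 10*y - 30 = 0.


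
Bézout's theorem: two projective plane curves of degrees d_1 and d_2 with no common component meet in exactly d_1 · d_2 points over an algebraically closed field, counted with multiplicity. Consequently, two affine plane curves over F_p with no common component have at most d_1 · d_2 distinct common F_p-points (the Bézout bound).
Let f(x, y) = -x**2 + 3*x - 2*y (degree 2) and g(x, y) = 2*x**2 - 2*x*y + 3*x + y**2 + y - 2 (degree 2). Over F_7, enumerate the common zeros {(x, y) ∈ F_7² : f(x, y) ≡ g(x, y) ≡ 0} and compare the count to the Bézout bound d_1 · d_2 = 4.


Common zeros: {(5, 2)}; count = 1; Bézout bound = 4.

deg(f) = 2, deg(g) = 2, so Bézout bound = 4.
Scan x ∈ F_7. For each x, list the y ∈ F_7 with f(x, y) ≡ 0 and those with g(x, y) ≡ 0 (mod 7); the common zeros in that column are the intersection.
  x = 0: f ≡ 0 at y ∈ {0}; g ≡ 0 at y ∈ {1, 5}; common: ∅.
  x = 1: f ≡ 0 at y ∈ {1}; g ≡ 0 at y ∈ ∅; common: ∅.
  x = 2: f ≡ 0 at y ∈ {1}; g ≡ 0 at y ∈ ∅; common: ∅.
  x = 3: f ≡ 0 at y ∈ {0}; g ≡ 0 at y ∈ {1, 4}; common: ∅.
  x = 4: f ≡ 0 at y ∈ {5}; g ≡ 0 at y ∈ {0}; common: ∅.
  x = 5: f ≡ 0 at y ∈ {2}; g ≡ 0 at y ∈ {0, 2}; common: {2}.
  x = 6: f ≡ 0 at y ∈ {5}; g ≡ 0 at y ∈ {2}; common: ∅.
Collecting: common zeros = {(5, 2)}, so the count is 1.
Comparison with the Bézout bound: 1 ≤ 4 = deg(f)·deg(g), as expected for curves with no common component (the affine F_7-count falls short of the bound because intersections may lie at infinity, over extension fields, or carry multiplicity).


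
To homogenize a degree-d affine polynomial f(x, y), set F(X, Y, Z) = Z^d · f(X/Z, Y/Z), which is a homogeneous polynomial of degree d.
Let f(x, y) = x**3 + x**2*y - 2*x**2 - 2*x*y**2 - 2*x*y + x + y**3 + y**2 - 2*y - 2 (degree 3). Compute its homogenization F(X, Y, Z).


F(X, Y, Z) = X**3 + X**2*Y - 2*X**2*Z - 2*X*Y**2 - 2*X*Y*Z + X*Z**2 + Y**3 + Y**2*Z - 2*Y*Z**2 - 2*Z**3

deg(f) = 3.
Substitute x = X/Z, y = Y/Z into f, then multiply by Z^3.
  monomial 1·x^3·y^0 ↦ 1·X^3·Y^0·Z^0.
  monomial 1·x^2·y^1 ↦ 1·X^2·Y^1·Z^0.
  monomial -2·x^2·y^0 ↦ -2·X^2·Y^0·Z^1.
  monomial -2·x^1·y^2 ↦ -2·X^1·Y^2·Z^0.
  monomial -2·x^1·y^1 ↦ -2·X^1·Y^1·Z^1.
  monomial 1·x^1·y^0 ↦ 1·X^1·Y^0·Z^2.
  monomial 1·x^0·y^3 ↦ 1·X^0·Y^3·Z^0.
  monomial 1·x^0·y^2 ↦ 1·X^0·Y^2·Z^1.
  monomial -2·x^0·y^1 ↦ -2·X^0·Y^1·Z^2.
  monomial -2·x^0·y^0 ↦ -2·X^0·Y^0·Z^3.
Collecting: F(X, Y, Z) = X**3 + X**2*Y - 2*X**2*Z - 2*X*Y**2 - 2*X*Y*Z + X*Z**2 + Y**3 + Y**2*Z - 2*Y*Z**2 - 2*Z**3.


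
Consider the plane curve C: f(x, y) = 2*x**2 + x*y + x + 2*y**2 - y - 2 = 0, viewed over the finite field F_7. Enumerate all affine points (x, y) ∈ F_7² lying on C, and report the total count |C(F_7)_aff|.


Affine F_7-points: {(2, 5)}; count = 1.

For each of the 49 pairs (x, y) ∈ F_7², evaluate f(x, y) mod 7. Record the zeros.
  x = 0: [0↦5, 1↦6, 2↦4, 3↦6, 4↦5, 5↦1, 6↦1]  zeros at y ∈ ∅
  x = 1: [0↦1, 1↦3, 2↦2, 3↦5, 4↦5, 5↦2, 6↦3]  zeros at y ∈ ∅
  x = 2: [0↦1, 1↦4, 2↦4, 3↦1, 4↦2, 5↦0, 6↦2]  zeros at y ∈ {5}
  x = 3: [0↦5, 1↦2, 2↦3, 3↦1, 4↦3, 5↦2, 6↦5]  zeros at y ∈ ∅
  x = 4: [0↦6, 1↦4, 2↦6, 3↦5, 4↦1, 5↦1, 6↦5]  zeros at y ∈ ∅
  x = 5: [0↦4, 1↦3, 2↦6, 3↦6, 4↦3, 5↦4, 6↦2]  zeros at y ∈ ∅
  x = 6: [0↦6, 1↦6, 2↦3, 3↦4, 4↦2, 5↦4, 6↦3]  zeros at y ∈ ∅
Collecting zeros: affine points = {(2, 5)}.
Total count |C(F_7)_aff| = 1.


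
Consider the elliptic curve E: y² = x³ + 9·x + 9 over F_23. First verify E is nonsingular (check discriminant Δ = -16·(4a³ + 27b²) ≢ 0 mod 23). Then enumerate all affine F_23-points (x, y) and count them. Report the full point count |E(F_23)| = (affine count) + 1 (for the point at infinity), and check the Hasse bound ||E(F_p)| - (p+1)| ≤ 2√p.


Affine points = {(0, 3), (0, 20), (2, 9), (2, 14), (5, 8), (5, 15), (6, 7), (6, 16), (7, 1), (7, 22), (8, 8), (8, 15), (10, 8), (10, 15), (11, 6), (11, 17), (13, 0), (14, 2), (14, 21), (15, 0), (18, 0), (19, 1), (19, 22), (20, 1), (20, 22), (21, 11), (21, 12)}; affine count = 27; |E(F_23)| = 28.

Discriminant check: Δ ∝ 4a³ + 27b² = 4·9³ + 27·9² = 4·729 + 27·81 ≡ 20 (mod 23). Nonzero ⇒ E is nonsingular.
For each x ∈ F_23, compute rhs = x³ + 9·x + 9 mod 23, then count y ∈ F_23 with y² ≡ rhs.
  x = 0: rhs = 9, matching y values: 3, 20 (2 points).
  x = 1: rhs = 19, matching y values: none (0 points).
  x = 2: rhs = 12, matching y values: 9, 14 (2 points).
  x = 3: rhs = 17, matching y values: none (0 points).
  x = 4: rhs = 17, matching y values: none (0 points).
  x = 5: rhs = 18, matching y values: 8, 15 (2 points).
  x = 6: rhs = 3, matching y values: 7, 16 (2 points).
  x = 7: rhs = 1, matching y values: 1, 22 (2 points).
  x = 8: rhs = 18, matching y values: 8, 15 (2 points).
  x = 9: rhs = 14, matching y values: none (0 points).
  x = 10: rhs = 18, matching y values: 8, 15 (2 points).
  x = 11: rhs = 13, matching y values: 6, 17 (2 points).
  x = 12: rhs = 5, matching y values: none (0 points).
  x = 13: rhs = 0, matching y values: 0 (1 points).
  x = 14: rhs = 4, matching y values: 2, 21 (2 points).
  x = 15: rhs = 0, matching y values: 0 (1 points).
  x = 16: rhs = 17, matching y values: none (0 points).
  x = 17: rhs = 15, matching y values: none (0 points).
  x = 18: rhs = 0, matching y values: 0 (1 points).
  x = 19: rhs = 1, matching y values: 1, 22 (2 points).
  x = 20: rhs = 1, matching y values: 1, 22 (2 points).
  x = 21: rhs = 6, matching y values: 11, 12 (2 points).
  x = 22: rhs = 22, matching y values: none (0 points).
Total affine count: 27.
Full point count |E(F_23)| = 27 + 1 = 28.
Hasse bound: |28 − (23+1)| = |4| = 4 ≤ 2√23 ≈ 9.5917 ✓.


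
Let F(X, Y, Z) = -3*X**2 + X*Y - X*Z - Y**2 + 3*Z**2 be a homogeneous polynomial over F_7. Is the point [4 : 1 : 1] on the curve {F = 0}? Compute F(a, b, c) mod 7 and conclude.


F(4,1,1) ≡ 3 (mod 7); P is NOT on the curve.

Evaluate F(4, 1, 1) term-by-term (mod 7).
  -3*X**2 ↦ -3·16·1·1 = -48
  X*Y ↦ 1·4·1·1 = 4
  -X*Z ↦ -1·4·1·1 = -4
  -Y**2 ↦ -1·1·1·1 = -1
  3*Z**2 ↦ 3·1·1·1 = 3
Sum: F(4, 1, 1) = (-48) + (4) + (-4) + (-1) + (3) = -46.
Reducing mod 7: -46 ≡ 3 (mod 7).
Since F(a, b, c) ≡ 3 ≠ 0 (mod 7), P does NOT lie on the curve.


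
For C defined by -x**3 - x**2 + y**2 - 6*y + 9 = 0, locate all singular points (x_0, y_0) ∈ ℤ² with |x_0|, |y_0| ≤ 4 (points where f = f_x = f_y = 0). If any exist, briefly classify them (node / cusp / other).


Singular points: {(0, 3)}; classification: node.

Compute partial derivatives:
  f_x = -3*x**2 - 2*x.
  f_y = 2*y - 6.
Scan x_0 ∈ {−4, ..., 4}. For each x_0, f_y(x_0, y) is a polynomial in y; find its integer roots y ∈ {−4, ..., 4}, then test f_x and f at those candidates.
  x = -4: f_y(-4, y) = 2*y - 6; vanishes at y ∈ {3}. (-4, 3): f_x = -40 ≠ 0.
  x = -3: f_y(-3, y) = 2*y - 6; vanishes at y ∈ {3}. (-3, 3): f_x = -21 ≠ 0.
  x = -2: f_y(-2, y) = 2*y - 6; vanishes at y ∈ {3}. (-2, 3): f_x = -8 ≠ 0.
  x = -1: f_y(-1, y) = 2*y - 6; vanishes at y ∈ {3}. (-1, 3): f_x = -1 ≠ 0.
  x = 0: f_y(0, y) = 2*y - 6; vanishes at y ∈ {3}. (0, 3): f_x = 0, f = 0 — SINGULAR.
  x = 1: f_y(1, y) = 2*y - 6; vanishes at y ∈ {3}. (1, 3): f_x = -5 ≠ 0.
  x = 2: f_y(2, y) = 2*y - 6; vanishes at y ∈ {3}. (2, 3): f_x = -16 ≠ 0.
  x = 3: f_y(3, y) = 2*y - 6; vanishes at y ∈ {3}. (3, 3): f_x = -33 ≠ 0.
  x = 4: f_y(4, y) = 2*y - 6; vanishes at y ∈ {3}. (4, 3): f_x = -56 ≠ 0.
Only singular point on the grid: (0, 3).
Classify: substitute x = 0 + u, y = 3 + v and expand: f = -u**3 - u**2 + v**2.
No constant or linear terms (consistent with a singular point). Quadratic part: -u**2 + v**2. Cubic part: -u**3.
The quadratic part v**2 - u**2 = (v − u)(v + u) splits into two distinct linear factors, so there are two distinct tangent lines y − 3 = ±(x − 0) — this is a node (ordinary double point).
Classification: node.


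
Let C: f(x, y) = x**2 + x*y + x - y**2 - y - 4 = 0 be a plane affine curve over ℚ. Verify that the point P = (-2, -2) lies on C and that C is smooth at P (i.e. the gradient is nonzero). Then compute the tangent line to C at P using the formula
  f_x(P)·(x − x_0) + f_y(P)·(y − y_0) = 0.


Tangent line at P: -5*x + y - 8 = 0.

Step 1: f(-2, -2) = 0, so P lies on C.
Step 2: partial derivatives
  f_x(x, y) = 2*x + y + 1, f_y(x, y) = x - 2*y - 1.
  f_x(P) = -5, f_y(P) = 1 (gradient nonzero, so P is smooth).
Step 3: tangent line at P: -5·(x − -2) + 1·(y − -2) = 0.
Expanding: -5*x + y - 8 = 0.


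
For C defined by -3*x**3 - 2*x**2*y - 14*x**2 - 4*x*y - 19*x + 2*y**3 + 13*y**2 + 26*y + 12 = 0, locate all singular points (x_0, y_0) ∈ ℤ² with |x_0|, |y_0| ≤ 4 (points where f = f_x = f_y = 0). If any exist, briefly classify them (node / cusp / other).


Singular points: {(-1, -2)}; classification: node.

Compute partial derivatives:
  f_x = -9*x**2 - 4*x*y - 28*x - 4*y - 19.
  f_y = -2*x**2 - 4*x + 6*y**2 + 26*y + 26.
Scan x_0 ∈ {−4, ..., 4}. For each x_0, f_y(x_0, y) is a polynomial in y; find its integer roots y ∈ {−4, ..., 4}, then test f_x and f at those candidates.
  x = -4: f_y(-4, y) = 6*y**2 + 26*y + 10; no integer root y with |y| ≤ 4.
  x = -3: f_y(-3, y) = 6*y**2 + 26*y + 20; vanishes at y ∈ {-1}. (-3, -1): f_x = -24 ≠ 0.
  x = -2: f_y(-2, y) = 6*y**2 + 26*y + 26; no integer root y with |y| ≤ 4.
  x = -1: f_y(-1, y) = 6*y**2 + 26*y + 28; vanishes at y ∈ {-2}. (-1, -2): f_x = 0, f = 0 — SINGULAR.
  x = 0: f_y(0, y) = 6*y**2 + 26*y + 26; no integer root y with |y| ≤ 4.
  x = 1: f_y(1, y) = 6*y**2 + 26*y + 20; vanishes at y ∈ {-1}. (1, -1): f_x = -48 ≠ 0.
  x = 2: f_y(2, y) = 6*y**2 + 26*y + 10; no integer root y with |y| ≤ 4.
  x = 3: f_y(3, y) = 6*y**2 + 26*y - 4; no integer root y with |y| ≤ 4.
  x = 4: f_y(4, y) = 6*y**2 + 26*y - 22; no integer root y with |y| ≤ 4.
Only singular point on the grid: (-1, -2).
Classify: substitute x = -1 + u, y = -2 + v and expand: f = -3*u**3 - 2*u**2*v - u**2 + 2*v**3 + v**2.
No constant or linear terms (consistent with a singular point). Quadratic part: -u**2 + v**2. Cubic part: -3*u**3 - 2*u**2*v + 2*v**3.
The quadratic part v**2 - u**2 = (v − u)(v + u) splits into two distinct linear factors, so there are two distinct tangent lines y − -2 = ±(x − -1) — this is a node (ordinary double point).
Classification: node.


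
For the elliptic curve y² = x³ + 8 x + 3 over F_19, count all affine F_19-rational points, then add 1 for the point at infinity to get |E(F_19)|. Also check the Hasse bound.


Affine points = {(3, 4), (3, 15), (4, 2), (4, 17), (5, 4), (5, 15), (6, 1), (6, 18), (8, 3), (8, 16), (9, 5), (9, 14), (10, 0), (11, 4), (11, 15), (13, 9), (13, 10), (14, 3), (14, 16), (16, 3), (16, 16), (17, 6), (17, 13)}; affine count = 23; |E(F_19)| = 24.

Discriminant check: Δ ∝ 4a³ + 27b² = 4·8³ + 27·3² = 4·512 + 27·9 ≡ 11 (mod 19). Nonzero ⇒ E is nonsingular.
For each x ∈ F_19, compute rhs = x³ + 8·x + 3 mod 19, then count y ∈ F_19 with y² ≡ rhs.
  x = 0: rhs = 3, matching y values: none (0 points).
  x = 1: rhs = 12, matching y values: none (0 points).
  x = 2: rhs = 8, matching y values: none (0 points).
  x = 3: rhs = 16, matching y values: 4, 15 (2 points).
  x = 4: rhs = 4, matching y values: 2, 17 (2 points).
  x = 5: rhs = 16, matching y values: 4, 15 (2 points).
  x = 6: rhs = 1, matching y values: 1, 18 (2 points).
  x = 7: rhs = 3, matching y values: none (0 points).
  x = 8: rhs = 9, matching y values: 3, 16 (2 points).
  x = 9: rhs = 6, matching y values: 5, 14 (2 points).
  x = 10: rhs = 0, matching y values: 0 (1 points).
  x = 11: rhs = 16, matching y values: 4, 15 (2 points).
  x = 12: rhs = 3, matching y values: none (0 points).
  x = 13: rhs = 5, matching y values: 9, 10 (2 points).
  x = 14: rhs = 9, matching y values: 3, 16 (2 points).
  x = 15: rhs = 2, matching y values: none (0 points).
  x = 16: rhs = 9, matching y values: 3, 16 (2 points).
  x = 17: rhs = 17, matching y values: 6, 13 (2 points).
  x = 18: rhs = 13, matching y values: none (0 points).
Total affine count: 23.
Full point count |E(F_19)| = 23 + 1 = 24.
Hasse bound: |24 − (19+1)| = |4| = 4 ≤ 2√19 ≈ 8.7178 ✓.


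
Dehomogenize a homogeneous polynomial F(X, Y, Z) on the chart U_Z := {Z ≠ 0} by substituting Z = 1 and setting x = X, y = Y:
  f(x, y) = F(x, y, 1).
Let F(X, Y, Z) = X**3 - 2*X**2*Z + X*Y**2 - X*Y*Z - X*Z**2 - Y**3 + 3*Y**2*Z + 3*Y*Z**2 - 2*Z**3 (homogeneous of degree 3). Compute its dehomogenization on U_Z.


f(x, y) = x**3 - 2*x**2 + x*y**2 - x*y - x - y**3 + 3*y**2 + 3*y - 2

On U_Z we set Z = 1. Each monomial c·X^i·Y^j·Z^k in F becomes c·x^i·y^j·1^k = c·x^i·y^j.
Substituting Z = 1: F(X, Y, 1) = x**3 - 2*x**2 + x*y**2 - x*y - x - y**3 + 3*y**2 + 3*y - 2.
Note: deg(f) ≤ deg(F) = 3; strict inequality happens when F is divisible by Z (lost terms).


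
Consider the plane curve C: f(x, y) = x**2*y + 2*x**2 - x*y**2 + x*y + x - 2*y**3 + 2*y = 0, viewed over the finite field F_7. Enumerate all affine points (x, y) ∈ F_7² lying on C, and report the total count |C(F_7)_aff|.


Affine F_7-points: {(0, 0), (0, 1), (0, 6), (1, 5), (1, 6), (2, 1), (3, 0), (3, 2), (6, 2)}; count = 9.

For each of the 49 pairs (x, y) ∈ F_7², evaluate f(x, y) mod 7. Record the zeros.
  x = 0: [0↦0, 1↦0, 2↦2, 3↦1, 4↦6, 5↦5, 6↦0]  zeros at y ∈ {0, 1, 6}
  x = 1: [0↦3, 1↦4, 2↦5, 3↦1, 4↦1, 5↦0, 6↦0]  zeros at y ∈ {5, 6}
  x = 2: [0↦3, 1↦0, 2↦2, 3↦4, 4↦1, 5↦2, 6↦2]  zeros at y ∈ {1}
  x = 3: [0↦0, 1↦2, 2↦0, 3↦3, 4↦6, 5↦4, 6↦6]  zeros at y ∈ {0, 2}
  x = 4: [0↦1, 1↦3, 2↦6, 3↦5, 4↦2, 5↦6, 6↦5]  zeros at y ∈ ∅
  x = 5: [0↦6, 1↦3, 2↦6, 3↦3, 4↦3, 5↦1, 6↦6]  zeros at y ∈ ∅
  x = 6: [0↦1, 1↦2, 2↦0, 3↦4, 4↦2, 5↦3, 6↦2]  zeros at y ∈ {2}
Collecting zeros: affine points = {(0, 0), (0, 1), (0, 6), (1, 5), (1, 6), (2, 1), (3, 0), (3, 2), (6, 2)}.
Total count |C(F_7)_aff| = 9.


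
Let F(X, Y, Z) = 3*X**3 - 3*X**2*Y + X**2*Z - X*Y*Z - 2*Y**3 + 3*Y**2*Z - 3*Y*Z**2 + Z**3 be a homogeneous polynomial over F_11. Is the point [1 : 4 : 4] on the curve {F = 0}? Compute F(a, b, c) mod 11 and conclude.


F(1,4,4) ≡ 3 (mod 11); P is NOT on the curve.

Evaluate F(1, 4, 4) term-by-term (mod 11).
  3*X**3 ↦ 3·1·1·1 = 3
  -3*X**2*Y ↦ -3·1·4·1 = -12
  X**2*Z ↦ 1·1·1·4 = 4
  -X*Y*Z ↦ -1·1·4·4 = -16
  -2*Y**3 ↦ -2·1·64·1 = -128
  3*Y**2*Z ↦ 3·1·16·4 = 192
  -3*Y*Z**2 ↦ -3·1·4·16 = -192
  Z**3 ↦ 1·1·1·64 = 64
Sum: F(1, 4, 4) = (3) + (-12) + (4) + (-16) + (-128) + (192) + (-192) + (64) = -85.
Reducing mod 11: -85 ≡ 3 (mod 11).
Since F(a, b, c) ≡ 3 ≠ 0 (mod 11), P does NOT lie on the curve.


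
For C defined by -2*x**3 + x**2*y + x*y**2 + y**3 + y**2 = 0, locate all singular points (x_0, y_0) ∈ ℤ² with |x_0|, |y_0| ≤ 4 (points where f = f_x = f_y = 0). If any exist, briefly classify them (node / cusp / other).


Singular points: {(0, 0)}; classification: cusp.

Compute partial derivatives:
  f_x = -6*x**2 + 2*x*y + y**2.
  f_y = x**2 + 2*x*y + 3*y**2 + 2*y.
Scan x_0 ∈ {−4, ..., 4}. For each x_0, f_y(x_0, y) is a polynomial in y; find its integer roots y ∈ {−4, ..., 4}, then test f_x and f at those candidates.
  x = -4: f_y(-4, y) = 3*y**2 - 6*y + 16; no integer root y with |y| ≤ 4.
  x = -3: f_y(-3, y) = 3*y**2 - 4*y + 9; no integer root y with |y| ≤ 4.
  x = -2: f_y(-2, y) = 3*y**2 - 2*y + 4; no integer root y with |y| ≤ 4.
  x = -1: f_y(-1, y) = 3*y**2 + 1; no integer root y with |y| ≤ 4.
  x = 0: f_y(0, y) = 3*y**2 + 2*y; vanishes at y ∈ {0}. (0, 0): f_x = 0, f = 0 — SINGULAR.
  x = 1: f_y(1, y) = 3*y**2 + 4*y + 1; vanishes at y ∈ {-1}. (1, -1): f_x = -7 ≠ 0.
  x = 2: f_y(2, y) = 3*y**2 + 6*y + 4; no integer root y with |y| ≤ 4.
  x = 3: f_y(3, y) = 3*y**2 + 8*y + 9; no integer root y with |y| ≤ 4.
  x = 4: f_y(4, y) = 3*y**2 + 10*y + 16; no integer root y with |y| ≤ 4.
Only singular point on the grid: (0, 0).
Classify: substitute x = 0 + u, y = 0 + v and expand: f = -2*u**3 + u**2*v + u*v**2 + v**3 + v**2.
No constant or linear terms (consistent with a singular point). Quadratic part: v**2. Cubic part: -2*u**3 + u**2*v + u*v**2 + v**3.
The quadratic part v**2 is a perfect square, so there is a single (double) tangent line v = 0, i.e. y = 0. Restricting the cubic part to that line (v = 0) leaves -2*u**3 ≠ 0, so f is not divisible by v and the branch is v² ≈ 2*u**3 to lowest order — this is a cusp.
Classification: cusp.


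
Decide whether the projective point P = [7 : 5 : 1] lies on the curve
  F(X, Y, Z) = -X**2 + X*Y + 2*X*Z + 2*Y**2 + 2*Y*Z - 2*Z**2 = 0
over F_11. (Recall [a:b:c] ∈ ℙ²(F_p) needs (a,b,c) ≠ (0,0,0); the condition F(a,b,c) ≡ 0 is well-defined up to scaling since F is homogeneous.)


F(7,5,1) ≡ 3 (mod 11); P is NOT on the curve.

Evaluate F(7, 5, 1) term-by-term (mod 11).
  -X**2 ↦ -1·49·1·1 = -49
  X*Y ↦ 1·7·5·1 = 35
  2*X*Z ↦ 2·7·1·1 = 14
  2*Y**2 ↦ 2·1·25·1 = 50
  2*Y*Z ↦ 2·1·5·1 = 10
  -2*Z**2 ↦ -2·1·1·1 = -2
Sum: F(7, 5, 1) = (-49) + (35) + (14) + (50) + (10) + (-2) = 58.
Reducing mod 11: 58 ≡ 3 (mod 11).
Since F(a, b, c) ≡ 3 ≠ 0 (mod 11), P does NOT lie on the curve.
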